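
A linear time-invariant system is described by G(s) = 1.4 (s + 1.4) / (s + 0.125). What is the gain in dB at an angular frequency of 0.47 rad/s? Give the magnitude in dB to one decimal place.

12.6 dB

|j0.47 + 1.4| = √(0.47² + 1.4²) = 1.477
|j0.47 + 0.125| = √(0.47² + 0.125²) = 0.4863
|G(j0.47)| = 1.4 × 1.477 / 0.4863 = 4.2512
20 log₁₀(4.2512) = 12.57 dB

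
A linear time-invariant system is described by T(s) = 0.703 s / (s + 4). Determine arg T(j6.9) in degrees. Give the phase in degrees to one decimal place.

30.1°

∠(j6.9) = 90.00°
∠(j6.9 + 4) = arctan(6.9/4) = 59.90°
∠T(j6.9) = 90.00° − 59.90° = 30.10°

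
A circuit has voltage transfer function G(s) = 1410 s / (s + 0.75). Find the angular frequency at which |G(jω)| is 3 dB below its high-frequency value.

For a single-pole high-pass, the −3 dB point is at the pole: ω = 0.75 rad s⁻¹.

0.75 rad s⁻¹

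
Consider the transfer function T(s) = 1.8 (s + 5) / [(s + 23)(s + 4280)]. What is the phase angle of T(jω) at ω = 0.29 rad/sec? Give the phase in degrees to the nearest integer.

∠(j0.29 + 5) = arctan(0.29/5) = 3.32°
∠(j0.29 + 23) = arctan(0.29/23) = 0.72°
∠(j0.29 + 4280) = arctan(0.29/4280) = 0.00°
∠T(j0.29) = 3.32° − (0.72° + 0.00°) = 2.59°

3°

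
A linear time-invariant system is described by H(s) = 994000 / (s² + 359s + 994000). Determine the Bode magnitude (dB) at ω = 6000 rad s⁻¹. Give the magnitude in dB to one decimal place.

-31.0 dB

|(j6000)² + 359(j6000) + 994000| = |-3.5006e+07 + j2.154e+06| = 3.507e+07
|H(j6000)| = 994000 / 3.507e+07 = 0.028342
20 log₁₀(0.028342) = -30.95 dB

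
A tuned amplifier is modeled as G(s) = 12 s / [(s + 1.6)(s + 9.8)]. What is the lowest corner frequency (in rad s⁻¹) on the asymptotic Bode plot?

Break frequencies occur at each pole and zero magnitude: 1.6 rad s⁻¹, 9.8 rad s⁻¹.
The lowest is 1.6 rad s⁻¹.

1.6 rad s⁻¹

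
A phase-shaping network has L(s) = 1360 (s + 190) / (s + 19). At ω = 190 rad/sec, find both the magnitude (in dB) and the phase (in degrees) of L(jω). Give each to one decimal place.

|L| = 65.6 dB, ∠L = -39.3°

|j190 + 190| = √(190² + 190²) = 268.7
|j190 + 19| = √(190² + 19²) = 190.9
|L(j190)| = 1360 × 268.7 / 190.9 = 1913.8
20 log₁₀(1913.8) = 65.64 dB
∠(j190 + 190) = arctan(190/190) = 45.00°
∠(j190 + 19) = arctan(190/19) = 84.29°
∠L(j190) = 45.00° − 84.29° = -39.29°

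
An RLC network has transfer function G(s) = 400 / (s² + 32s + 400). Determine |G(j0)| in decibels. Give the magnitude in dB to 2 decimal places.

0.00 dB

G(0) = 400 / 400 = 1
20 log₁₀(1) = 0.000 dB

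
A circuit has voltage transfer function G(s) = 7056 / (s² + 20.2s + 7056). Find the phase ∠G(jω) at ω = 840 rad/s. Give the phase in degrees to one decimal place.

∠[(j840)² + 20.2(j840) + 7056] = ∠[-6.9854e+05 + j16968] = 178.61°
∠G(j840) = −178.61° = -178.61°

-178.6°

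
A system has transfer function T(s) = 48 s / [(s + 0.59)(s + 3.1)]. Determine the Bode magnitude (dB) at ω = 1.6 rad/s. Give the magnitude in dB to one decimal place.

22.2 dB

|j1.6| = 1.6
|j1.6 + 0.59| = √(1.6² + 0.59²) = 1.705
|j1.6 + 3.1| = √(1.6² + 3.1²) = 3.489
|T(j1.6)| = 48 × 1.6 / (1.705 × 3.489) = 12.91
20 log₁₀(12.91) = 22.22 dB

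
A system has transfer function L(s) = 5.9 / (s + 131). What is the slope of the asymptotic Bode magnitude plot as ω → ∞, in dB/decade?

With 0 zeros and 1 pole, the high-frequency asymptotic slope is 20 × (0 − 1) = -20 dB/decade.

-20 dB/decade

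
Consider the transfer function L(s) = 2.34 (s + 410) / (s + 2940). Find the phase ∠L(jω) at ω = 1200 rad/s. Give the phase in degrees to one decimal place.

∠(j1200 + 410) = arctan(1200/410) = 71.14°
∠(j1200 + 2940) = arctan(1200/2940) = 22.20°
∠L(j1200) = 71.14° − 22.20° = 48.93°

48.9 deg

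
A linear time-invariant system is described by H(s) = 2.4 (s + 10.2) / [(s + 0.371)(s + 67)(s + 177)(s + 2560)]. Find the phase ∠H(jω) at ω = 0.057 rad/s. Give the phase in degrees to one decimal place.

∠(j0.057 + 10.2) = arctan(0.057/10.2) = 0.32°
∠(j0.057 + 0.371) = arctan(0.057/0.371) = 8.73°
∠(j0.057 + 67) = arctan(0.057/67) = 0.05°
∠(j0.057 + 177) = arctan(0.057/177) = 0.02°
∠(j0.057 + 2560) = arctan(0.057/2560) = 0.00°
∠H(j0.057) = 0.32° − (8.73° + 0.05° + 0.02° + 0.00°) = -8.48°

-8.5 deg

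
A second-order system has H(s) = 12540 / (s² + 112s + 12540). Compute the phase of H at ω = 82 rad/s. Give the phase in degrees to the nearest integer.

∠[(j82)² + 112(j82) + 12540] = ∠[5816 + j9184] = 57.65°
∠H(j82) = −57.65° = -57.65°

-58°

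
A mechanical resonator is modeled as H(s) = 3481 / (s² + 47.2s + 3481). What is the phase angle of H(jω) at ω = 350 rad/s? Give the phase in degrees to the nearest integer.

-172°

∠[(j350)² + 47.2(j350) + 3481] = ∠[-1.1902e+05 + j16520] = 172.10°
∠H(j350) = −172.10° = -172.10°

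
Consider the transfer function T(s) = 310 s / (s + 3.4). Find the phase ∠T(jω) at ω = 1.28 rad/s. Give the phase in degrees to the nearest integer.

69°

∠(j1.28) = 90.00°
∠(j1.28 + 3.4) = arctan(1.28/3.4) = 20.63°
∠T(j1.28) = 90.00° − 20.63° = 69.37°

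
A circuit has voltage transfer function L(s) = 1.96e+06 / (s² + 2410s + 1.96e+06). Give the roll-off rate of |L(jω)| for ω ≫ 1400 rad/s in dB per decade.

-40 dB/decade

With 0 zeros and 2 poles, the high-frequency asymptotic slope is 20 × (0 − 2) = -40 dB/decade.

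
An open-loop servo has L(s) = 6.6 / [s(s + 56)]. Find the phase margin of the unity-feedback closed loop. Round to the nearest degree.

Gain crossover: |L(jω)| = 1 at ω ≈ 0.118 rad s⁻¹.
∠L(j0.118) = −90° − arctan(0.118/56) ≈ -90.12°
PM = 180° + (-90.12°) = 89.88°

90 deg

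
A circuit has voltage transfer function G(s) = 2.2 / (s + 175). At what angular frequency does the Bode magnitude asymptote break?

175 rad s⁻¹

The single real pole at s = −175 gives a corner at ω = 175 rad s⁻¹.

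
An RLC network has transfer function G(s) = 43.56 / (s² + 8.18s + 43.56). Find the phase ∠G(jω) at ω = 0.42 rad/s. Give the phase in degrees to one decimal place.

∠[(j0.42)² + 8.18(j0.42) + 43.56] = ∠[43.384 + j3.4356] = 4.53°
∠G(j0.42) = −4.53° = -4.53°

-4.5 deg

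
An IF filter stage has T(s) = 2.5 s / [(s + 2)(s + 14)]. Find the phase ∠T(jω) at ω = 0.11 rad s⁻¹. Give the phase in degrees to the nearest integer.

86°

∠(j0.11) = 90.00°
∠(j0.11 + 2) = arctan(0.11/2) = 3.15°
∠(j0.11 + 14) = arctan(0.11/14) = 0.45°
∠T(j0.11) = 90.00° − (3.15° + 0.45°) = 86.40°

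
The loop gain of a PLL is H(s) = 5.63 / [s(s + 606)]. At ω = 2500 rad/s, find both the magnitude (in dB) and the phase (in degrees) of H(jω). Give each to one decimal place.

|j2500 + 606| = √(2500² + 606²) = 2572
|j2500| = 2500
|H(j2500)| = 5.63 / (2572 × 2500) = 8.7545e-07
20 log₁₀(8.7545e-07) = -121.16 dB
∠(j2500 + 606) = arctan(2500/606) = 76.37°
∠(j2500) = 90.00°
∠H(j2500) = − (76.37° + 90.00°) = -166.37°

|H| = -121.2 dB, ∠H = -166.4°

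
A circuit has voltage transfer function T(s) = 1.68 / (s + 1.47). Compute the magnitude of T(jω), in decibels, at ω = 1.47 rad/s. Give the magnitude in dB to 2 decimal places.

-1.85 dB

|j1.47 + 1.47| = √(1.47² + 1.47²) = 2.079
|T(j1.47)| = 1.68 / 2.079 = 0.80812
20 log₁₀(0.80812) = -1.850 dB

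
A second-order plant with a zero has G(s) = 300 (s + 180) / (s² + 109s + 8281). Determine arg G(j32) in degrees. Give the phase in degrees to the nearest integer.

∠(j32 + 180) = arctan(32/180) = 10.08°
∠[(j32)² + 109(j32) + 8281] = ∠[7257 + j3488] = 25.67°
∠G(j32) = 10.08° − 25.67° = -15.59°

-16°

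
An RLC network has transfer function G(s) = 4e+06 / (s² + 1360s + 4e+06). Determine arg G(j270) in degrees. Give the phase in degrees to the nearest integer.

∠[(j270)² + 1360(j270) + 4e+06] = ∠[3.9271e+06 + j3.672e+05] = 5.34°
∠G(j270) = −5.34° = -5.34°

-5°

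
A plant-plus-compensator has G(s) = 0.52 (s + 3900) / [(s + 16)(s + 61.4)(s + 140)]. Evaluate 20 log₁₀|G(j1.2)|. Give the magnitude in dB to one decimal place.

-36.7 dB

|j1.2 + 3900| = √(1.2² + 3900²) = 3900
|j1.2 + 16| = √(1.2² + 16²) = 16.04
|j1.2 + 61.4| = √(1.2² + 61.4²) = 61.41
|j1.2 + 140| = √(1.2² + 140²) = 140
|G(j1.2)| = 0.52 × 3900 / (16.04 × 61.41 × 140) = 0.014701
20 log₁₀(0.014701) = -36.65 dB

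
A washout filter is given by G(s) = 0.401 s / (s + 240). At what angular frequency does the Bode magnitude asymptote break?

240 rad/sec

The single real pole at s = −240 gives a corner at ω = 240 rad/sec.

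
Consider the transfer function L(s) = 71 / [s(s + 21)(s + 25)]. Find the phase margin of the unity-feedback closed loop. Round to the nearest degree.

89 deg

Gain crossover: |L(jω)| = 1 at ω ≈ 0.135 rad/s.
∠L(j0.135) = −90° − arctan(0.135/21) − arctan(0.135/25) ≈ -90.68°
PM = 180° + (-90.68°) = 89.32°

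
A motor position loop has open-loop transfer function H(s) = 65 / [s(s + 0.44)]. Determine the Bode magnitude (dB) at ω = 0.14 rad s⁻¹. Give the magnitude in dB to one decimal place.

|j0.14 + 0.44| = √(0.14² + 0.44²) = 0.4617
|j0.14| = 0.14
|H(j0.14)| = 65 / (0.4617 × 0.14) = 1005.5
20 log₁₀(1005.5) = 60.05 dB

60.0 dB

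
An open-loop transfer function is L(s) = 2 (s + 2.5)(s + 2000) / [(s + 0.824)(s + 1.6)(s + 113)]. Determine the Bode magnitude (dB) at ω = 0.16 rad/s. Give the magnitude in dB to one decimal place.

|j0.16 + 2.5| = √(0.16² + 2.5²) = 2.505
|j0.16 + 2000| = √(0.16² + 2000²) = 2000
|j0.16 + 0.824| = √(0.16² + 0.824²) = 0.8394
|j0.16 + 1.6| = √(0.16² + 1.6²) = 1.608
|j0.16 + 113| = √(0.16² + 113²) = 113
|L(j0.16)| = 2 × 2.505 × 2000 / (0.8394 × 1.608 × 113) = 65.7
20 log₁₀(65.7) = 36.35 dB

36.4 dB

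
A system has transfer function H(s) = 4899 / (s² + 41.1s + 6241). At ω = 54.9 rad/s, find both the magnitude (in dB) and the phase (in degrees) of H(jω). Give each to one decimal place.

|H| = 1.9 dB, ∠H = -35.0°

|(j54.9)² + 41.1(j54.9) + 6241| = |3227 + j2256.4| = 3938
|H(j54.9)| = 4899 / 3938 = 1.2442
20 log₁₀(1.2442) = 1.90 dB
∠[(j54.9)² + 41.1(j54.9) + 6241] = ∠[3227 + j2256.4] = 34.96°
∠H(j54.9) = −34.96° = -34.96°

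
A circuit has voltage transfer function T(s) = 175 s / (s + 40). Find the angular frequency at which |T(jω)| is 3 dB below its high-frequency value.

For a single-pole high-pass, the −3 dB point is at the pole: ω = 40 rad/sec.

40 rad/sec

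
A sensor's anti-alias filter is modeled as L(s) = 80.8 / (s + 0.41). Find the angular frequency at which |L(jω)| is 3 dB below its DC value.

0.41 rad/s

For a single-pole low-pass, the −3 dB point is at the pole: ω = 0.41 rad/s.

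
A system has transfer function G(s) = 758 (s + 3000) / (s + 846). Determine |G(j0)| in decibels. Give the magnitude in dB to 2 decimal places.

G(0) = 758 × 3000 / 846 = 2687.9
20 log₁₀(2687.9) = 68.588 dB

68.59 dB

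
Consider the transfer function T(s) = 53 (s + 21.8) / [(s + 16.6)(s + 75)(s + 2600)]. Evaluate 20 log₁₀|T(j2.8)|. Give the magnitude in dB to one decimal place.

|j2.8 + 21.8| = √(2.8² + 21.8²) = 21.98
|j2.8 + 16.6| = √(2.8² + 16.6²) = 16.83
|j2.8 + 75| = √(2.8² + 75²) = 75.05
|j2.8 + 2600| = √(2.8² + 2600²) = 2600
|T(j2.8)| = 53 × 21.98 / (16.83 × 75.05 × 2600) = 0.00035461
20 log₁₀(0.00035461) = -69.01 dB

-69.0 dB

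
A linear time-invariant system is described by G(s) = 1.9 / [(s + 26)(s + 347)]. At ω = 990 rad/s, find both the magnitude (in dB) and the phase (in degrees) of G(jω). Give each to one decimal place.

|j990 + 26| = √(990² + 26²) = 990.3
|j990 + 347| = √(990² + 347²) = 1049
|G(j990)| = 1.9 / (990.3 × 1049) = 1.8288e-06
20 log₁₀(1.8288e-06) = -114.76 dB
∠(j990 + 26) = arctan(990/26) = 88.50°
∠(j990 + 347) = arctan(990/347) = 70.68°
∠G(j990) = − (88.50° + 70.68°) = -159.18°

|G| = -114.8 dB, ∠G = -159.2°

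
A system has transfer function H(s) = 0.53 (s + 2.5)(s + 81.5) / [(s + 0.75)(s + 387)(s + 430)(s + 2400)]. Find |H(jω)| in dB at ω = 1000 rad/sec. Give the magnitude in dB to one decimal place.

-135.1 dB

|j1000 + 2.5| = √(1000² + 2.5²) = 1000
|j1000 + 81.5| = √(1000² + 81.5²) = 1003
|j1000 + 0.75| = √(1000² + 0.75²) = 1000
|j1000 + 387| = √(1000² + 387²) = 1072
|j1000 + 430| = √(1000² + 430²) = 1089
|j1000 + 2400| = √(1000² + 2400²) = 2600
|H(j1000)| = 0.53 × 1000 × 1003 / (1000 × 1072 × 1089 × 2600) = 1.7522e-07
20 log₁₀(1.7522e-07) = -135.13 dB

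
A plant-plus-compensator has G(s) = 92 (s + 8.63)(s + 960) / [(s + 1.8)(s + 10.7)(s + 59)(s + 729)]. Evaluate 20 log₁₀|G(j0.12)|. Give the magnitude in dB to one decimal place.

-0.7 dB

|j0.12 + 8.63| = √(0.12² + 8.63²) = 8.631
|j0.12 + 960| = √(0.12² + 960²) = 960
|j0.12 + 1.8| = √(0.12² + 1.8²) = 1.804
|j0.12 + 10.7| = √(0.12² + 10.7²) = 10.7
|j0.12 + 59| = √(0.12² + 59²) = 59
|j0.12 + 729| = √(0.12² + 729²) = 729
|G(j0.12)| = 92 × 8.631 × 960 / (1.804 × 10.7 × 59 × 729) = 0.91809
20 log₁₀(0.91809) = -0.74 dB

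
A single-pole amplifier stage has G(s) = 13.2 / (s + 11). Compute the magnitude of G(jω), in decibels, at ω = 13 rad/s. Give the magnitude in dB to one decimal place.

-2.2 dB

|j13 + 11| = √(13² + 11²) = 17.03
|G(j13)| = 13.2 / 17.03 = 0.77513
20 log₁₀(0.77513) = -2.21 dB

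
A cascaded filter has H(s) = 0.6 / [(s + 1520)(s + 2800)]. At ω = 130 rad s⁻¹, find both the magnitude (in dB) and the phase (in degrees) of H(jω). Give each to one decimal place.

|j130 + 1520| = √(130² + 1520²) = 1526
|j130 + 2800| = √(130² + 2800²) = 2803
|H(j130)| = 0.6 / (1526 × 2803) = 1.4031e-07
20 log₁₀(1.4031e-07) = -137.06 dB
∠(j130 + 1520) = arctan(130/1520) = 4.89°
∠(j130 + 2800) = arctan(130/2800) = 2.66°
∠H(j130) = − (4.89° + 2.66°) = -7.55°

|H| = -137.1 dB, ∠H = -7.5 deg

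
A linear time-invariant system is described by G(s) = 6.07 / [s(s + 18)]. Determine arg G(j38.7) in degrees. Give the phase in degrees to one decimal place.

∠(j38.7 + 18) = arctan(38.7/18) = 65.06°
∠(j38.7) = 90.00°
∠G(j38.7) = − (65.06° + 90.00°) = -155.06°

-155.1°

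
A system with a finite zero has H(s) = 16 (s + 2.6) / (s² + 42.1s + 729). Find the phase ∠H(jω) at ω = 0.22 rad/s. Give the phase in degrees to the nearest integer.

∠(j0.22 + 2.6) = arctan(0.22/2.6) = 4.84°
∠[(j0.22)² + 42.1(j0.22) + 729] = ∠[728.95 + j9.262] = 0.73°
∠H(j0.22) = 4.84° − 0.73° = 4.11°

4 deg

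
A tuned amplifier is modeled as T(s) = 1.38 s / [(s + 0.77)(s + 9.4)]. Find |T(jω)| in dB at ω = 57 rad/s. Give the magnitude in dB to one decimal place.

-32.4 dB

|j57| = 57
|j57 + 0.77| = √(57² + 0.77²) = 57.01
|j57 + 9.4| = √(57² + 9.4²) = 57.77
|T(j57)| = 1.38 × 57 / (57.01 × 57.77) = 0.023886
20 log₁₀(0.023886) = -32.44 dB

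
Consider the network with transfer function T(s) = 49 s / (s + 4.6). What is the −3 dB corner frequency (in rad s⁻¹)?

For a single-pole high-pass, the −3 dB point is at the pole: ω = 4.6 rad s⁻¹.

4.6 rad s⁻¹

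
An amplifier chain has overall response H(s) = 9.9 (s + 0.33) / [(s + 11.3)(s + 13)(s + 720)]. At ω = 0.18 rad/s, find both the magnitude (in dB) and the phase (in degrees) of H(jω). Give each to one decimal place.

|H| = -89.1 dB, ∠H = 26.9°

|j0.18 + 0.33| = √(0.18² + 0.33²) = 0.3759
|j0.18 + 11.3| = √(0.18² + 11.3²) = 11.3
|j0.18 + 13| = √(0.18² + 13²) = 13
|j0.18 + 720| = √(0.18² + 720²) = 720
|H(j0.18)| = 9.9 × 0.3759 / (11.3 × 13 × 720) = 3.5177e-05
20 log₁₀(3.5177e-05) = -89.07 dB
∠(j0.18 + 0.33) = arctan(0.18/0.33) = 28.61°
∠(j0.18 + 11.3) = arctan(0.18/11.3) = 0.91°
∠(j0.18 + 13) = arctan(0.18/13) = 0.79°
∠(j0.18 + 720) = arctan(0.18/720) = 0.01°
∠H(j0.18) = 28.61° − (0.91° + 0.79° + 0.01°) = 26.89°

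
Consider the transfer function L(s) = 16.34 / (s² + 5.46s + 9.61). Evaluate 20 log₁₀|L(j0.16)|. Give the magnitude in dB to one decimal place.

|(j0.16)² + 5.46(j0.16) + 9.61| = |9.5844 + j0.8736| = 9.624
|L(j0.16)| = 16.34 / 9.624 = 1.6978
20 log₁₀(1.6978) = 4.60 dB

4.6 dB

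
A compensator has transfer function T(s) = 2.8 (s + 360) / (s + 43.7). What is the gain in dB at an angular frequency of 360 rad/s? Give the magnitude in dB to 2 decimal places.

|j360 + 360| = √(360² + 360²) = 509.1
|j360 + 43.7| = √(360² + 43.7²) = 362.6
|T(j360)| = 2.8 × 509.1 / 362.6 = 3.9309
20 log₁₀(3.9309) = 11.890 dB

11.89 dB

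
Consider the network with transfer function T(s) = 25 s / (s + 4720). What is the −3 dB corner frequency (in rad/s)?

4720 rad/s

For a single-pole high-pass, the −3 dB point is at the pole: ω = 4720 rad/s.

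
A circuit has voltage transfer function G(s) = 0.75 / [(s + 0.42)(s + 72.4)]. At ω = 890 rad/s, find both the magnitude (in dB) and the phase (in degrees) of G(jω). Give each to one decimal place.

|j890 + 0.42| = √(890² + 0.42²) = 890
|j890 + 72.4| = √(890² + 72.4²) = 892.9
|G(j890)| = 0.75 / (890 × 892.9) = 9.4373e-07
20 log₁₀(9.4373e-07) = -120.50 dB
∠(j890 + 0.42) = arctan(890/0.42) = 89.97°
∠(j890 + 72.4) = arctan(890/72.4) = 85.35°
∠G(j890) = − (89.97° + 85.35°) = -175.32°

|G| = -120.5 dB, ∠G = -175.3°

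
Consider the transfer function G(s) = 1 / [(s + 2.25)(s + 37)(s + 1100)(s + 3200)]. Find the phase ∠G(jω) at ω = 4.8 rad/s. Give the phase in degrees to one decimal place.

∠(j4.8 + 2.25) = arctan(4.8/2.25) = 64.89°
∠(j4.8 + 37) = arctan(4.8/37) = 7.39°
∠(j4.8 + 1100) = arctan(4.8/1100) = 0.25°
∠(j4.8 + 3200) = arctan(4.8/3200) = 0.09°
∠G(j4.8) = − (64.89° + 7.39° + 0.25° + 0.09°) = -72.61°

-72.6°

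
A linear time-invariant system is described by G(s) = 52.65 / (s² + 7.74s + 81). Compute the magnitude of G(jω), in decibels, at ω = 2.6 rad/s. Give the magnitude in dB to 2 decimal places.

-3.29 dB

|(j2.6)² + 7.74(j2.6) + 81| = |74.24 + j20.124| = 76.92
|G(j2.6)| = 52.65 / 76.92 = 0.68449
20 log₁₀(0.68449) = -3.293 dB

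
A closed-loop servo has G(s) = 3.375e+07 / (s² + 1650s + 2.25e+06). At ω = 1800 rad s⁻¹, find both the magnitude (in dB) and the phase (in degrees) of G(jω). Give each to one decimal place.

|G| = 20.7 dB, ∠G = -108.4°

|(j1800)² + 1650(j1800) + 2.25e+06| = |-9.9e+05 + j2.97e+06| = 3.131e+06
|G(j1800)| = 3.375e+07 / 3.131e+06 = 10.78
20 log₁₀(10.78) = 20.65 dB
∠[(j1800)² + 1650(j1800) + 2.25e+06] = ∠[-9.9e+05 + j2.97e+06] = 108.43°
∠G(j1800) = −108.43° = -108.43°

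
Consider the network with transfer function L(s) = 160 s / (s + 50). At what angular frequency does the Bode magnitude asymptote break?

50 rad/s

The single real pole at s = −50 gives a corner at ω = 50 rad/s.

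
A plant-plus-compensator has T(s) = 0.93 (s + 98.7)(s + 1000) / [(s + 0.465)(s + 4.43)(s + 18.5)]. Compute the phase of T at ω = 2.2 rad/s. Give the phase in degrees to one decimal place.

∠(j2.2 + 98.7) = arctan(2.2/98.7) = 1.28°
∠(j2.2 + 1000) = arctan(2.2/1000) = 0.13°
∠(j2.2 + 0.465) = arctan(2.2/0.465) = 78.07°
∠(j2.2 + 4.43) = arctan(2.2/4.43) = 26.41°
∠(j2.2 + 18.5) = arctan(2.2/18.5) = 6.78°
∠T(j2.2) = 1.28° + 0.13° − (78.07° + 26.41° + 6.78°) = -109.85°

-109.9 deg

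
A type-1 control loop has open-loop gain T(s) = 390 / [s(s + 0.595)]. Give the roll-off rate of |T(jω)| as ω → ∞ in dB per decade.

-40 dB/decade

With 0 zeros and 2 poles, the high-frequency asymptotic slope is 20 × (0 − 2) = -40 dB/decade.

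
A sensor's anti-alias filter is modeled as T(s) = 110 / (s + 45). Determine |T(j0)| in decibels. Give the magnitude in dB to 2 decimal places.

T(0) = 110 / 45 = 2.4444
20 log₁₀(2.4444) = 7.764 dB

7.76 dB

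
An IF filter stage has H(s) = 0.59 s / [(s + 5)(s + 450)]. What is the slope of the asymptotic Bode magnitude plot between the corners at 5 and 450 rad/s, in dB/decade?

0 dB/decade

In this band the factors already past their corner are: 1 differentiator zero, pole at 5; net slope = 0 dB/decade.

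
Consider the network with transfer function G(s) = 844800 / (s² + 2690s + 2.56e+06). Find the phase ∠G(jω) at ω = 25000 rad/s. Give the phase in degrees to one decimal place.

-173.8°

∠[(j25000)² + 2690(j25000) + 2.56e+06] = ∠[-6.2244e+08 + j6.725e+07] = 173.83°
∠G(j25000) = −173.83° = -173.83°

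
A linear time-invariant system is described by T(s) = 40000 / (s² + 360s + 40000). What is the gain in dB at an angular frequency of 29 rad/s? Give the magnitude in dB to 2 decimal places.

-0.11 dB

|(j29)² + 360(j29) + 40000| = |39159 + j10440| = 4.053e+04
|T(j29)| = 40000 / 4.053e+04 = 0.987
20 log₁₀(0.987) = -0.114 dB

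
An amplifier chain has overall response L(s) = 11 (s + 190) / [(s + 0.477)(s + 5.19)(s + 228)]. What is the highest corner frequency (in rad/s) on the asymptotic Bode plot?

228 rad/s

Break frequencies occur at each pole and zero magnitude: 0.477 rad/s, 5.19 rad/s, 190 rad/s, 228 rad/s.
The highest is 228 rad/s.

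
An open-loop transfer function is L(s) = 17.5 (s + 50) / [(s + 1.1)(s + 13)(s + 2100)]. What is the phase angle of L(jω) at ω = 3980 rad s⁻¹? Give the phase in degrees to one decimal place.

-152.7°

∠(j3980 + 50) = arctan(3980/50) = 89.28°
∠(j3980 + 1.1) = arctan(3980/1.1) = 89.98°
∠(j3980 + 13) = arctan(3980/13) = 89.81°
∠(j3980 + 2100) = arctan(3980/2100) = 62.18°
∠L(j3980) = 89.28° − (89.98° + 89.81° + 62.18°) = -152.70°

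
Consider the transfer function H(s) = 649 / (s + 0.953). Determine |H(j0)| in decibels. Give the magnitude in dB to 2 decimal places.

56.66 dB

H(0) = 649 / 0.953 = 681.01
20 log₁₀(681.01) = 56.663 dB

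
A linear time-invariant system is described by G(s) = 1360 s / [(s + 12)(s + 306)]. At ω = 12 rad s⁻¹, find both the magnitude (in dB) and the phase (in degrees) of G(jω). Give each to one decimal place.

|G| = 9.9 dB, ∠G = 42.8 deg

|j12| = 12
|j12 + 12| = √(12² + 12²) = 16.97
|j12 + 306| = √(12² + 306²) = 306.2
|G(j12)| = 1360 × 12 / (16.97 × 306.2) = 3.1403
20 log₁₀(3.1403) = 9.94 dB
∠(j12) = 90.00°
∠(j12 + 12) = arctan(12/12) = 45.00°
∠(j12 + 306) = arctan(12/306) = 2.25°
∠G(j12) = 90.00° − (45.00° + 2.25°) = 42.75°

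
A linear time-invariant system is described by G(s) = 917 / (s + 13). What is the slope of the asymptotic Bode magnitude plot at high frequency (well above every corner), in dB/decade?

With 0 zeros and 1 pole, the high-frequency asymptotic slope is 20 × (0 − 1) = -20 dB/decade.

-20 dB/decade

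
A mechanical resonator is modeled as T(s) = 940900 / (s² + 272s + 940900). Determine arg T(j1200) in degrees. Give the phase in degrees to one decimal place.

∠[(j1200)² + 272(j1200) + 940900] = ∠[-4.991e+05 + j3.264e+05] = 146.82°
∠T(j1200) = −146.82° = -146.82°

-146.8°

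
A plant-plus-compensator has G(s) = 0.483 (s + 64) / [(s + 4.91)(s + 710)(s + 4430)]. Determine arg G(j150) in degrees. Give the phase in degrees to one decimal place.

∠(j150 + 64) = arctan(150/64) = 66.89°
∠(j150 + 4.91) = arctan(150/4.91) = 88.13°
∠(j150 + 710) = arctan(150/710) = 11.93°
∠(j150 + 4430) = arctan(150/4430) = 1.94°
∠G(j150) = 66.89° − (88.13° + 11.93° + 1.94°) = -35.10°

-35.1°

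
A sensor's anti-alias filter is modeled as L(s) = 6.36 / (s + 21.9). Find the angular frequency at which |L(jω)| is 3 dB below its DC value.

For a single-pole low-pass, the −3 dB point is at the pole: ω = 21.9 rad/s.

21.9 rad/s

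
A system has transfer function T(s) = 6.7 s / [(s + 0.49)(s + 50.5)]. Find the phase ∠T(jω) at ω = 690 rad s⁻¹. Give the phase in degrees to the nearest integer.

-86°

∠(j690) = 90.00°
∠(j690 + 0.49) = arctan(690/0.49) = 89.96°
∠(j690 + 50.5) = arctan(690/50.5) = 85.81°
∠T(j690) = 90.00° − (89.96° + 85.81°) = -85.77°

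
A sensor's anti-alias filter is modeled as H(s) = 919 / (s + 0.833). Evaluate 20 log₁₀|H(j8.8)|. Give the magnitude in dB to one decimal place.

|j8.8 + 0.833| = √(8.8² + 0.833²) = 8.839
|H(j8.8)| = 919 / 8.839 = 103.97
20 log₁₀(103.97) = 40.34 dB

40.3 dB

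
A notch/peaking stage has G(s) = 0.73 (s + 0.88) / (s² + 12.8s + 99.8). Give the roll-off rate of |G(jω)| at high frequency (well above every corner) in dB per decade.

With 1 zero and 2 poles, the high-frequency asymptotic slope is 20 × (1 − 2) = -20 dB/decade.

-20 dB/decade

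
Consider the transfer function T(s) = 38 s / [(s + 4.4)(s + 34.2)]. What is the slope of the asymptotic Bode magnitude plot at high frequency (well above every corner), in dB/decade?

With 1 zero and 2 poles, the high-frequency asymptotic slope is 20 × (1 − 2) = -20 dB/decade.

-20 dB/decade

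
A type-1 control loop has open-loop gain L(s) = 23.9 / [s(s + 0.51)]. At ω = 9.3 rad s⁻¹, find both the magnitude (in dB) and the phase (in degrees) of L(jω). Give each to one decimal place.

|j9.3 + 0.51| = √(9.3² + 0.51²) = 9.314
|j9.3| = 9.3
|L(j9.3)| = 23.9 / (9.314 × 9.3) = 0.27592
20 log₁₀(0.27592) = -11.18 dB
∠(j9.3 + 0.51) = arctan(9.3/0.51) = 86.86°
∠(j9.3) = 90.00°
∠L(j9.3) = − (86.86° + 90.00°) = -176.86°

|L| = -11.2 dB, ∠L = -176.9°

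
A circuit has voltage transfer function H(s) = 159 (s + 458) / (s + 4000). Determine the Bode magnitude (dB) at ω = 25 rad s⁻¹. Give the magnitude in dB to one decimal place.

25.2 dB

|j25 + 458| = √(25² + 458²) = 458.7
|j25 + 4000| = √(25² + 4000²) = 4000
|H(j25)| = 159 × 458.7 / 4000 = 18.232
20 log₁₀(18.232) = 25.22 dB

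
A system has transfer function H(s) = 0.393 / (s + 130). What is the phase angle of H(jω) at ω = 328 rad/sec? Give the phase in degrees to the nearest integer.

-68°

∠(j328 + 130) = arctan(328/130) = 68.38°
∠H(j328) = −68.38° = -68.38°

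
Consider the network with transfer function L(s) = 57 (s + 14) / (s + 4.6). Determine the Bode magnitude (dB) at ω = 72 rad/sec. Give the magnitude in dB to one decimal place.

|j72 + 14| = √(72² + 14²) = 73.35
|j72 + 4.6| = √(72² + 4.6²) = 72.15
|L(j72)| = 57 × 73.35 / 72.15 = 57.949
20 log₁₀(57.949) = 35.26 dB

35.3 dB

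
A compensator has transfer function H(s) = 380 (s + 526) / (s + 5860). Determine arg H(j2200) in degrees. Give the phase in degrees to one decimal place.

∠(j2200 + 526) = arctan(2200/526) = 76.55°
∠(j2200 + 5860) = arctan(2200/5860) = 20.58°
∠H(j2200) = 76.55° − 20.58° = 55.98°

56.0°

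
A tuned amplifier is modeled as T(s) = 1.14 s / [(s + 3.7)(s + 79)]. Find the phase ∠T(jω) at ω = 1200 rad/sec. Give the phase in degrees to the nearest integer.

∠(j1200) = 90.00°
∠(j1200 + 3.7) = arctan(1200/3.7) = 89.82°
∠(j1200 + 79) = arctan(1200/79) = 86.23°
∠T(j1200) = 90.00° − (89.82° + 86.23°) = -86.06°

-86°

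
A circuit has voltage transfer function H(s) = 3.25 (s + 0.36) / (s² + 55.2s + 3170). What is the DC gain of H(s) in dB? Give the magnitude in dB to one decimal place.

H(0) = 3.25 × 0.36 / 3170 = 0.00036909
20 log₁₀(0.00036909) = -68.66 dB

-68.7 dB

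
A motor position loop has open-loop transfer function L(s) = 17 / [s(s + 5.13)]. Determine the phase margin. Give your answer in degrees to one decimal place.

60.6°

Gain crossover: |L(jω)| = 1 at ω ≈ 2.89 rad/s.
∠L(j2.89) = −90° − arctan(2.89/5.13) ≈ -119.38°
PM = 180° + (-119.38°) = 60.62°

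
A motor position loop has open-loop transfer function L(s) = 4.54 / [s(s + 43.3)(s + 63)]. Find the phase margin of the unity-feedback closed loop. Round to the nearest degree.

Gain crossover: |L(jω)| = 1 at ω ≈ 0.00166 rad s⁻¹.
∠L(j0.00166) = −90° − arctan(0.00166/43.3) − arctan(0.00166/63) ≈ -90.00°
PM = 180° + (-90.00°) = 90.00°

90°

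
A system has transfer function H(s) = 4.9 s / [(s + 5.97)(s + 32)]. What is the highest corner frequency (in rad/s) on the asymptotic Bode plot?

32 rad/s

Break frequencies occur at each pole and zero magnitude: 5.97 rad/s, 32 rad/s.
The highest is 32 rad/s.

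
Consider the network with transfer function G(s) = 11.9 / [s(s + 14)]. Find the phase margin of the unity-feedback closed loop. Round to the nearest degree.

Gain crossover: |G(jω)| = 1 at ω ≈ 0.848 rad/s.
∠G(j0.848) = −90° − arctan(0.848/14) ≈ -93.47°
PM = 180° + (-93.47°) = 86.53°

87°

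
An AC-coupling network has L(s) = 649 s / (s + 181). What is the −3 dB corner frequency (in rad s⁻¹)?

181 rad s⁻¹

For a single-pole high-pass, the −3 dB point is at the pole: ω = 181 rad s⁻¹.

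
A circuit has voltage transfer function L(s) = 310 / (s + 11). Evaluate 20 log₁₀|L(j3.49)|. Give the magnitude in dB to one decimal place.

28.6 dB

|j3.49 + 11| = √(3.49² + 11²) = 11.54
|L(j3.49)| = 310 / 11.54 = 26.862
20 log₁₀(26.862) = 28.58 dB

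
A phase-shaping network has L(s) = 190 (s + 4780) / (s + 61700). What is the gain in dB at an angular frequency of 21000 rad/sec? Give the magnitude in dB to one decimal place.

|j21000 + 4780| = √(21000² + 4780²) = 2.154e+04
|j21000 + 61700| = √(21000² + 61700²) = 6.518e+04
|L(j21000)| = 190 × 2.154e+04 / 6.518e+04 = 62.785
20 log₁₀(62.785) = 35.96 dB

36.0 dB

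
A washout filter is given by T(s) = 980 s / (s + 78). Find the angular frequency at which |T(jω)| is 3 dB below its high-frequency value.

78 rad s⁻¹

For a single-pole high-pass, the −3 dB point is at the pole: ω = 78 rad s⁻¹.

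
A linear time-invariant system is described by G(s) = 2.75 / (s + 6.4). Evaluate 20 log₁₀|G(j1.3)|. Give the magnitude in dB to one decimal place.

|j1.3 + 6.4| = √(1.3² + 6.4²) = 6.531
|G(j1.3)| = 2.75 / 6.531 = 0.42109
20 log₁₀(0.42109) = -7.51 dB

-7.5 dB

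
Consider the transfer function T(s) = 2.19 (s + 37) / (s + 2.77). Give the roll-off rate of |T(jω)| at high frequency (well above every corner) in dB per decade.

0 dB/decade

With 1 zero and 1 pole, the high-frequency asymptotic slope is 20 × (1 − 1) = 0 dB/decade.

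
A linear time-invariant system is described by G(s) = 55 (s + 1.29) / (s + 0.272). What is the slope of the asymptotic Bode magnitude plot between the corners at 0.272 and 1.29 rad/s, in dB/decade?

-20 dB/decade

In this band the factors already past their corner are: pole at 0.272; net slope = -20 dB/decade.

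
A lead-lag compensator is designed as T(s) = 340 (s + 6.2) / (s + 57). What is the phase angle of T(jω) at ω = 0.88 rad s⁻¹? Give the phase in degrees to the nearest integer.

7°

∠(j0.88 + 6.2) = arctan(0.88/6.2) = 8.08°
∠(j0.88 + 57) = arctan(0.88/57) = 0.88°
∠T(j0.88) = 8.08° − 0.88° = 7.19°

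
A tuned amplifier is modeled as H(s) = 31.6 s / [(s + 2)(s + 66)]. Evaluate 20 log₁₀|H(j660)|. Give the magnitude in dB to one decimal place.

|j660| = 660
|j660 + 2| = √(660² + 2²) = 660
|j660 + 66| = √(660² + 66²) = 663.3
|H(j660)| = 31.6 × 660 / (660 × 663.3) = 0.047641
20 log₁₀(0.047641) = -26.44 dB

-26.4 dB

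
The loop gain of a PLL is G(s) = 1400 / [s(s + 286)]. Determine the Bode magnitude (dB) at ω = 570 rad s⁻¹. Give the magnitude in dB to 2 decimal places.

|j570 + 286| = √(570² + 286²) = 637.7
|j570| = 570
|G(j570)| = 1400 / (637.7 × 570) = 0.0038514
20 log₁₀(0.0038514) = -48.288 dB

-48.29 dB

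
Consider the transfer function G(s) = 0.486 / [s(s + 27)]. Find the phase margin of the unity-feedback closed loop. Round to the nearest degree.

90 deg

Gain crossover: |G(jω)| = 1 at ω ≈ 0.018 rad s⁻¹.
∠G(j0.018) = −90° − arctan(0.018/27) ≈ -90.04°
PM = 180° + (-90.04°) = 89.96°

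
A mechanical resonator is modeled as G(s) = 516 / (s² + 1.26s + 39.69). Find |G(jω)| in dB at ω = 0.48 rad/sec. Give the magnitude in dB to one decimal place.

|(j0.48)² + 1.26(j0.48) + 39.69| = |39.46 + j0.6048| = 39.46
|G(j0.48)| = 516 / 39.46 = 13.075
20 log₁₀(13.075) = 22.33 dB

22.3 dB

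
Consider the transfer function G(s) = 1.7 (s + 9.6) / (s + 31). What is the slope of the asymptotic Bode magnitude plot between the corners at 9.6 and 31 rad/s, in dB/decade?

In this band the factors already past their corner are: zero at 9.6; net slope = 20 dB/decade.

20 dB/decade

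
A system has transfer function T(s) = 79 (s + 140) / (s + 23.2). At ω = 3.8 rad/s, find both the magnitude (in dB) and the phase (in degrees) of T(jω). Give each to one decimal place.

|T| = 53.5 dB, ∠T = -7.7°

|j3.8 + 140| = √(3.8² + 140²) = 140.1
|j3.8 + 23.2| = √(3.8² + 23.2²) = 23.51
|T(j3.8)| = 79 × 140.1 / 23.51 = 470.63
20 log₁₀(470.63) = 53.45 dB
∠(j3.8 + 140) = arctan(3.8/140) = 1.55°
∠(j3.8 + 23.2) = arctan(3.8/23.2) = 9.30°
∠T(j3.8) = 1.55° − 9.30° = -7.75°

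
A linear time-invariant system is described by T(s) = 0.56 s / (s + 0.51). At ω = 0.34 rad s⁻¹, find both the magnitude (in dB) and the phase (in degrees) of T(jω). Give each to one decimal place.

|T| = -10.2 dB, ∠T = 56.3°

|j0.34| = 0.34
|j0.34 + 0.51| = √(0.34² + 0.51²) = 0.6129
|T(j0.34)| = 0.56 × 0.34 / 0.6129 = 0.31063
20 log₁₀(0.31063) = -10.16 dB
∠(j0.34) = 90.00°
∠(j0.34 + 0.51) = arctan(0.34/0.51) = 33.69°
∠T(j0.34) = 90.00° − 33.69° = 56.31°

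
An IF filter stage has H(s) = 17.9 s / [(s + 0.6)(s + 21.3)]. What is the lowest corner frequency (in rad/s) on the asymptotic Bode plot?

Break frequencies occur at each pole and zero magnitude: 0.6 rad/s, 21.3 rad/s.
The lowest is 0.6 rad/s.

0.6 rad/s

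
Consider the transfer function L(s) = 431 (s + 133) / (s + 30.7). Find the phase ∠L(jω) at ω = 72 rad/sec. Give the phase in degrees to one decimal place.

-38.5 deg

∠(j72 + 133) = arctan(72/133) = 28.43°
∠(j72 + 30.7) = arctan(72/30.7) = 66.91°
∠L(j72) = 28.43° − 66.91° = -38.48°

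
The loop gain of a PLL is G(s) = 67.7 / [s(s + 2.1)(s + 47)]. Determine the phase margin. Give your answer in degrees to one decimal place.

Gain crossover: |G(jω)| = 1 at ω ≈ 0.655 rad s⁻¹.
∠G(j0.655) = −90° − arctan(0.655/2.1) − arctan(0.655/47) ≈ -108.12°
PM = 180° + (-108.12°) = 71.88°

71.9 deg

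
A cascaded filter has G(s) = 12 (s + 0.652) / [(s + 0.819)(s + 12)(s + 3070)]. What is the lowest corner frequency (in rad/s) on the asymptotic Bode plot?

Break frequencies occur at each pole and zero magnitude: 0.652 rad/s, 0.819 rad/s, 12 rad/s, 3070 rad/s.
The lowest is 0.652 rad/s.

0.652 rad/s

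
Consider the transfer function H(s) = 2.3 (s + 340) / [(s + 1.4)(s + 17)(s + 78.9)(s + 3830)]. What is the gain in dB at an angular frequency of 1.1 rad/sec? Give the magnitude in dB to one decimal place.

-81.4 dB

|j1.1 + 340| = √(1.1² + 340²) = 340
|j1.1 + 1.4| = √(1.1² + 1.4²) = 1.78
|j1.1 + 17| = √(1.1² + 17²) = 17.04
|j1.1 + 78.9| = √(1.1² + 78.9²) = 78.91
|j1.1 + 3830| = √(1.1² + 3830²) = 3830
|H(j1.1)| = 2.3 × 340 / (1.78 × 17.04 × 78.91 × 3830) = 8.5311e-05
20 log₁₀(8.5311e-05) = -81.38 dB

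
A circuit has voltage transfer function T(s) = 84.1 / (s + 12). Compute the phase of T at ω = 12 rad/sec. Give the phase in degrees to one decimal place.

-45.0°

∠(j12 + 12) = arctan(12/12) = 45.00°
∠T(j12) = −45.00° = -45.00°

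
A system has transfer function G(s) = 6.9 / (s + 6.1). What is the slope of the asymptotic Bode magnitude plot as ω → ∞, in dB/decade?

With 0 zeros and 1 pole, the high-frequency asymptotic slope is 20 × (0 − 1) = -20 dB/decade.

-20 dB/decade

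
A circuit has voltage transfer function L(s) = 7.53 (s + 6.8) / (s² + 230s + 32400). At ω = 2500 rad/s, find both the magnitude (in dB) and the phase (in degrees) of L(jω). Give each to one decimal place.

|L| = -50.4 dB, ∠L = -84.9°

|j2500 + 6.8| = √(2500² + 6.8²) = 2500
|(j2500)² + 230(j2500) + 32400| = |-6.2176e+06 + j5.75e+05| = 6.244e+06
|L(j2500)| = 7.53 × 2500 / 6.244e+06 = 0.0030148
20 log₁₀(0.0030148) = -50.41 dB
∠(j2500 + 6.8) = arctan(2500/6.8) = 89.84°
∠[(j2500)² + 230(j2500) + 32400] = ∠[-6.2176e+06 + j5.75e+05] = 174.72°
∠L(j2500) = 89.84° − 174.72° = -84.87°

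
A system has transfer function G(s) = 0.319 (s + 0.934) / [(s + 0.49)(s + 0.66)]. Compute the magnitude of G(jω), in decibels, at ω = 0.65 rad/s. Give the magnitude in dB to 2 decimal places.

-6.35 dB

|j0.65 + 0.934| = √(0.65² + 0.934²) = 1.138
|j0.65 + 0.49| = √(0.65² + 0.49²) = 0.814
|j0.65 + 0.66| = √(0.65² + 0.66²) = 0.9263
|G(j0.65)| = 0.319 × 1.138 / (0.814 × 0.9263) = 0.4814
20 log₁₀(0.4814) = -6.350 dB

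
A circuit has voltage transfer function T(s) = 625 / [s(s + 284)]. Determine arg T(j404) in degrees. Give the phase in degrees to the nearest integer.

-145°

∠(j404 + 284) = arctan(404/284) = 54.89°
∠(j404) = 90.00°
∠T(j404) = − (54.89° + 90.00°) = -144.89°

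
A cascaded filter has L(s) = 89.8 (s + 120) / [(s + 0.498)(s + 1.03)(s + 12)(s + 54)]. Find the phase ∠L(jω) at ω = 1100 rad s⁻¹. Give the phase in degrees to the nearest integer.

∠(j1100 + 120) = arctan(1100/120) = 83.77°
∠(j1100 + 0.498) = arctan(1100/0.498) = 89.97°
∠(j1100 + 1.03) = arctan(1100/1.03) = 89.95°
∠(j1100 + 12) = arctan(1100/12) = 89.37°
∠(j1100 + 54) = arctan(1100/54) = 87.19°
∠L(j1100) = 83.77° − (89.97° + 89.95° + 89.37° + 87.19°) = -272.71°

-273 deg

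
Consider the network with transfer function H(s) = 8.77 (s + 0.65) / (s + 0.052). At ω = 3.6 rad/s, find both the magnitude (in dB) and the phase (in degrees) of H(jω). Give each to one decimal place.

|j3.6 + 0.65| = √(3.6² + 0.65²) = 3.658
|j3.6 + 0.052| = √(3.6² + 0.052²) = 3.6
|H(j3.6)| = 8.77 × 3.658 / 3.6 = 8.9109
20 log₁₀(8.9109) = 19.00 dB
∠(j3.6 + 0.65) = arctan(3.6/0.65) = 79.77°
∠(j3.6 + 0.052) = arctan(3.6/0.052) = 89.17°
∠H(j3.6) = 79.77° − 89.17° = -9.41°

|H| = 19.0 dB, ∠H = -9.4°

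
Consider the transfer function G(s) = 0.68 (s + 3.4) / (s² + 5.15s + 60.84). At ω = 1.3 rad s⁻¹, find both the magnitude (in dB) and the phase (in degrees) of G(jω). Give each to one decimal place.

|G| = -27.6 dB, ∠G = 14.5°

|j1.3 + 3.4| = √(1.3² + 3.4²) = 3.64
|(j1.3)² + 5.15(j1.3) + 60.84| = |59.15 + j6.695| = 59.53
|G(j1.3)| = 0.68 × 3.64 / 59.53 = 0.041581
20 log₁₀(0.041581) = -27.62 dB
∠(j1.3 + 3.4) = arctan(1.3/3.4) = 20.92°
∠[(j1.3)² + 5.15(j1.3) + 60.84] = ∠[59.15 + j6.695] = 6.46°
∠G(j1.3) = 20.92° − 6.46° = 14.47°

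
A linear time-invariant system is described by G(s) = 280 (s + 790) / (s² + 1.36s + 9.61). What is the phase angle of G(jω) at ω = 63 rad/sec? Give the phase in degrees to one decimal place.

∠(j63 + 790) = arctan(63/790) = 4.56°
∠[(j63)² + 1.36(j63) + 9.61] = ∠[-3959.4 + j85.68] = 178.76°
∠G(j63) = 4.56° − 178.76° = -174.20°

-174.2°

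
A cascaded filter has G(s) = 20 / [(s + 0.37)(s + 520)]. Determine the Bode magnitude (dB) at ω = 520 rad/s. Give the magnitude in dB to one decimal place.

-85.6 dB

|j520 + 0.37| = √(520² + 0.37²) = 520
|j520 + 520| = √(520² + 520²) = 735.4
|G(j520)| = 20 / (520 × 735.4) = 5.2301e-05
20 log₁₀(5.2301e-05) = -85.63 dB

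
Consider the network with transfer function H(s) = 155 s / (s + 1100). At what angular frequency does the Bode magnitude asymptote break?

1100 rad/sec

The single real pole at s = −1100 gives a corner at ω = 1100 rad/sec.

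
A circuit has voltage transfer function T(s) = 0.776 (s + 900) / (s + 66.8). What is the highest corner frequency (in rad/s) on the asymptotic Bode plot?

Break frequencies occur at each pole and zero magnitude: 66.8 rad/s, 900 rad/s.
The highest is 900 rad/s.

900 rad/s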